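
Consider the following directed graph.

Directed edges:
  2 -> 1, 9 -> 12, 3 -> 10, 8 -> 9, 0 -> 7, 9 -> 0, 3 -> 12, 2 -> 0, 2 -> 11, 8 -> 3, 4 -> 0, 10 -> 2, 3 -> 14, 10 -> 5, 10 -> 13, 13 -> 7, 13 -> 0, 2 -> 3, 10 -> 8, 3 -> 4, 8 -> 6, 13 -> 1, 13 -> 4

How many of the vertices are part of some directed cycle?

4

A vertex is on a directed cycle iff it belongs to a strongly connected component of size ≥ 2 (or has a self-loop).
The vertices on cycles are {2, 3, 8, 10} — 4 in total.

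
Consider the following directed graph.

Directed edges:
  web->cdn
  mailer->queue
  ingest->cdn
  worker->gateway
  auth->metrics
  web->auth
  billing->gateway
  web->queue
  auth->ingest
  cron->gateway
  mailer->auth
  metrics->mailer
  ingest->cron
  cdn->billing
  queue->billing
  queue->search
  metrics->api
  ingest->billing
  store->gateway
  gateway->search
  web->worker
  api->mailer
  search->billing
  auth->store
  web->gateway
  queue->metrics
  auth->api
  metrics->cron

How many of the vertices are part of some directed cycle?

A vertex is on a directed cycle iff it belongs to a strongly connected component of size ≥ 2 (or has a self-loop).
The vertices on cycles are {api, auth, queue, mailer, search, billing, gateway, metrics} — 8 in total.

8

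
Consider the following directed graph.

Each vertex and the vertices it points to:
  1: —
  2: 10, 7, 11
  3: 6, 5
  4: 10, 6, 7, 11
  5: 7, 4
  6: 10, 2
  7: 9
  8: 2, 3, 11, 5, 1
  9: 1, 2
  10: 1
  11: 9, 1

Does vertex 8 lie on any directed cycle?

No

8 lies on a cycle iff there is a path from 8 back to itself.
Exploring from 8, it never reaches itself; equivalently, its strongly connected component is a singleton.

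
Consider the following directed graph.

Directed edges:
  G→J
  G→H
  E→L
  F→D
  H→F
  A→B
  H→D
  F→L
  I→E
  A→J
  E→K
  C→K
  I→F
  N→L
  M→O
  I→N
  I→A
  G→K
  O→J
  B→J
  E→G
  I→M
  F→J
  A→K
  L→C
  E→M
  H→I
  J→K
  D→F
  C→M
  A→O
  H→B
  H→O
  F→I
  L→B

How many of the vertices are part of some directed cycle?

6

A vertex is on a directed cycle iff it belongs to a strongly connected component of size ≥ 2 (or has a self-loop).
The vertices on cycles are {D, E, F, G, H, I} — 6 in total.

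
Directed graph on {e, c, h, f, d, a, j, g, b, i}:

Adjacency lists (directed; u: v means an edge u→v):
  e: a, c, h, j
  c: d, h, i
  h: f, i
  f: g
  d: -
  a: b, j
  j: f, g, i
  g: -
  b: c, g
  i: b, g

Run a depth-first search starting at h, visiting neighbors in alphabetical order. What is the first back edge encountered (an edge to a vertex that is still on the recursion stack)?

c→h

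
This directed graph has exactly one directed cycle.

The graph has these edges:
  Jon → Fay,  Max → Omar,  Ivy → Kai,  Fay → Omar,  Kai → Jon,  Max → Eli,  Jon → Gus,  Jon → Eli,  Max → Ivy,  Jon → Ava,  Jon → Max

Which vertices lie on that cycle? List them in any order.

Ivy, Jon, Kai, Max

DFS with gray/black marking from Kai:
Kai gray
  Jon gray
    Fay gray
      Omar gray
      Omar black
    Fay black
    Max gray
      Max→Omar: Omar black — skip
      Eli gray
      Eli black
      Ivy gray
        Ivy→Kai: Kai is gray → back edge
Back edge closes the cycle Kai → Jon → Max → Ivy → Kai; its vertices are {Ivy, Jon, Kai, Max}.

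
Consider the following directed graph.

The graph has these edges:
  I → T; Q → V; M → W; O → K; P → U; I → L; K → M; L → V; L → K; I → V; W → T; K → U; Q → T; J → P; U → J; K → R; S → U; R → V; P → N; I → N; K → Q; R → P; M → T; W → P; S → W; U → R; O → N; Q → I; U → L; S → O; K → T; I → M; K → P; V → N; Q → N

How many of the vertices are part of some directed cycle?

A vertex is on a directed cycle iff it belongs to a strongly connected component of size ≥ 2 (or has a self-loop).
The vertices on cycles are {I, J, K, L, M, P, Q, R, U, W} — 10 in total.

10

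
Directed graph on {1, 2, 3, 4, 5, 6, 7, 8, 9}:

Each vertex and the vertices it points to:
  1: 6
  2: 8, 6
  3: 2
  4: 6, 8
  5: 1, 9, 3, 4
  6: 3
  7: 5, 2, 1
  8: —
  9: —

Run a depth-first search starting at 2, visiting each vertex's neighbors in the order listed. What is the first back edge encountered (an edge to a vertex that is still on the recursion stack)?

3->2

DFS from 2 (visiting each vertex's neighbors in the order listed); mark gray on enter, black on exit:
2 gray
  8 gray
  8 black
  6 gray
    3 gray
      3→2: 2 is gray → back edge
First back edge: 3 → 2.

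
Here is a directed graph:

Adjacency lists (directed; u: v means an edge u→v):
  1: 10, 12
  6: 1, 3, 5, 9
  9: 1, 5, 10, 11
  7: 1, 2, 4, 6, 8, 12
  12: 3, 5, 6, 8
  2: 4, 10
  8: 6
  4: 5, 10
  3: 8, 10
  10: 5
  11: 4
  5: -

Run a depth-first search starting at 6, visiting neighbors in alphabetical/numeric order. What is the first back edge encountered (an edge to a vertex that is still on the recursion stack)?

DFS from 6 (visiting neighbors in alphabetical/numeric order); mark gray on enter, black on exit:
6 gray
  1 gray
    10 gray
      5 gray
      5 black
    10 black
    12 gray
      3 gray
        8 gray
          8→6: 6 is gray → back edge
First back edge: 8 → 6.

8->6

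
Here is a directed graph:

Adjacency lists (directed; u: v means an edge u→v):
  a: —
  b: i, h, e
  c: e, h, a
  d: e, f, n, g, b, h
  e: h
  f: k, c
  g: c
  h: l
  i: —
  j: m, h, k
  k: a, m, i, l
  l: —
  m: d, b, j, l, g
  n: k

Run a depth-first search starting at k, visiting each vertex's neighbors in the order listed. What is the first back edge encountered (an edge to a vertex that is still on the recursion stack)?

f→k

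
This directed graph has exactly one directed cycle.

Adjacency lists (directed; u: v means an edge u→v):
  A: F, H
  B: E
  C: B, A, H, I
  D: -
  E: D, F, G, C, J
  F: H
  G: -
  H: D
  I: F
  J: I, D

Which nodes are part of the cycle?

DFS with gray/black marking from E:
E gray
  D gray
  D black
  F gray
    H gray
      H→D: D black — skip
    H black
  F black
  G gray
  G black
  C gray
    B gray
      B→E: E is gray → back edge
Back edge closes the cycle E → C → B → E; its vertices are {B, C, E}.

B, C, E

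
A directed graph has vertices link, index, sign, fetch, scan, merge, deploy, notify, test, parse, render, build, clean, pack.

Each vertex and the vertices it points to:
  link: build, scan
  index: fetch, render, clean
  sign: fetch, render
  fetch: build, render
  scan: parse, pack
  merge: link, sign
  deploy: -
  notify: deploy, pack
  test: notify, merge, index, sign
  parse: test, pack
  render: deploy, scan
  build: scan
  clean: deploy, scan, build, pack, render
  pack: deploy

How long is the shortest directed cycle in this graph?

5

For each vertex v, BFS finds the shortest path from v back to v.
The shortest such closed walk is test → sign → render → scan → parse → test, length 5.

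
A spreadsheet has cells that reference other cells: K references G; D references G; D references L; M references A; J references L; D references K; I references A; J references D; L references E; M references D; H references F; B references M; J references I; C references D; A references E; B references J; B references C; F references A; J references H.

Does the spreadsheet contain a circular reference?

No

DFS with white/gray/black marking, starting from H:
H gray
  F gray
    A gray
      E gray
      E black
    A black
  F black
H black
L gray
  L→E: E black — skip
L black
K gray
  G gray
  G black
K black
M gray
  D gray
    D→G: G black — skip
    D→K: K black — skip
    D→L: L black — skip
  D black
  M→A: A black — skip
M black
B gray
  C gray
    C→D: D black — skip
  C black
  J gray
    J→D: D black — skip
    I gray
      I→A: A black — skip
    I black
    J→H: H black — skip
    J→L: L black — skip
  J black
  B→M: M black — skip
B black
Every edge goes to a white or black vertex — no back edge, so the graph is acyclic.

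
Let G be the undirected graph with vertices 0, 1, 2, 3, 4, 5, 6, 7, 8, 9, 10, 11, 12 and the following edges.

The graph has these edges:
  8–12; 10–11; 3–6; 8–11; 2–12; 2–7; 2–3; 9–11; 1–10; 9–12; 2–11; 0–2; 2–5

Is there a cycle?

DFS, tracking each vertex's parent; an edge to a visited non-parent vertex closes a cycle.
Start from 6:
visit 6 (parent –)
  visit 3 (parent 6)
    visit 2 (parent 3)
      visit 0 (parent 2)
        0–2: parent, skip
      2–3: parent, skip
      visit 7 (parent 2)
        7–2: parent, skip
      visit 5 (parent 2)
        5–2: parent, skip
      visit 11 (parent 2)
        visit 10 (parent 11)
          visit 1 (parent 10)
            1–10: parent, skip
          10–11: parent, skip
        visit 9 (parent 11)
          9–11: parent, skip
          visit 12 (parent 9)
            visit 8 (parent 12)
              8–12: parent, skip
              8–11: 11 visited and ≠ parent → cycle
Cycle: 11 – 9 – 12 – 8 – 11.

Yes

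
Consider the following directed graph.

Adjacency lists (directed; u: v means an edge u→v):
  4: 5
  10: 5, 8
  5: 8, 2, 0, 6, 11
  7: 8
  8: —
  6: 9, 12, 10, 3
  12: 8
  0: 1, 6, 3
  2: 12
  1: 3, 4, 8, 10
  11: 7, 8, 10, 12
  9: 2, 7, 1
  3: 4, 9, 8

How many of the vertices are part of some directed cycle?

9

A vertex is on a directed cycle iff it belongs to a strongly connected component of size ≥ 2 (or has a self-loop).
The vertices on cycles are {0, 1, 3, 4, 5, 6, 9, 10, 11} — 9 in total.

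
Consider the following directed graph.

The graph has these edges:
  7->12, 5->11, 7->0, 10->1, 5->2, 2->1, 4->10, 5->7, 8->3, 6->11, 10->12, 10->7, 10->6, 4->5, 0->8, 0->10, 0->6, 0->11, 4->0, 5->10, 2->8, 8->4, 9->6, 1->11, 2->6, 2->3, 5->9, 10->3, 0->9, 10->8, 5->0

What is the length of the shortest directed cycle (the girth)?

3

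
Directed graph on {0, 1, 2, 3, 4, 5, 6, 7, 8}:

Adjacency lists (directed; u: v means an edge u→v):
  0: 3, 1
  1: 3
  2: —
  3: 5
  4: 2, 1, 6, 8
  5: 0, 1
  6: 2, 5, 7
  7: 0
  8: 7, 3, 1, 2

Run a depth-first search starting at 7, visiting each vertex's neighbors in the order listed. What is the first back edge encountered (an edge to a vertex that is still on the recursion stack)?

DFS from 7 (visiting each vertex's neighbors in the order listed); mark gray on enter, black on exit:
7 gray
  0 gray
    3 gray
      5 gray
        5→0: 0 is gray → back edge
First back edge: 5 → 0.

5->0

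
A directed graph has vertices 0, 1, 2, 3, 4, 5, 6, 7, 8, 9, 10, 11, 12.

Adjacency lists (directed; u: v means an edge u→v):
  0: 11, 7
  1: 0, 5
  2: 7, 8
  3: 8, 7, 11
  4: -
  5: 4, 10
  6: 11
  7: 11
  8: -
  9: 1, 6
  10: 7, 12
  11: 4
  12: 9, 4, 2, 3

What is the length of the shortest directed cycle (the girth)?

For each vertex v, BFS finds the shortest path from v back to v.
The shortest such closed walk is 10 → 12 → 9 → 1 → 5 → 10, length 5.

5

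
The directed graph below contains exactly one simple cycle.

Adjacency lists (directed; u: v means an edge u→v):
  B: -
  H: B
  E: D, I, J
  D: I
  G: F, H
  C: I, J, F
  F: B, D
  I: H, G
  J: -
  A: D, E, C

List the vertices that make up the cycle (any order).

DFS with gray/black marking from D:
D gray
  I gray
    H gray
      B gray
      B black
    H black
    G gray
      F gray
        F→B: B black — skip
        F→D: D is gray → back edge
Back edge closes the cycle D → I → G → F → D; its vertices are {D, F, G, I}.

D, F, G, I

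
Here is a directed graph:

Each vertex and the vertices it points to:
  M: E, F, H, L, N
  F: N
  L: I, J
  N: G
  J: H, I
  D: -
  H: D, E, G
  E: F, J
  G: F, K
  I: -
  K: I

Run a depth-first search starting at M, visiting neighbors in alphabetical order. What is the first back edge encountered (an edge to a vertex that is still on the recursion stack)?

DFS from M (visiting neighbors in alphabetical order); mark gray on enter, black on exit:
M gray
  E gray
    F gray
      N gray
        G gray
          G→F: F is gray → back edge
First back edge: G → F.

G→F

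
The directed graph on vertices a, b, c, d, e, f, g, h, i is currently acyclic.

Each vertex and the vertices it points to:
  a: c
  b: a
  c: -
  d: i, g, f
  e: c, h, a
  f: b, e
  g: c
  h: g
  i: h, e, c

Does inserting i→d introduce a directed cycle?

Adding i→d creates a cycle iff d can already reach i.
Path from d: d → i.
So d → … → i → d is a cycle.

Yes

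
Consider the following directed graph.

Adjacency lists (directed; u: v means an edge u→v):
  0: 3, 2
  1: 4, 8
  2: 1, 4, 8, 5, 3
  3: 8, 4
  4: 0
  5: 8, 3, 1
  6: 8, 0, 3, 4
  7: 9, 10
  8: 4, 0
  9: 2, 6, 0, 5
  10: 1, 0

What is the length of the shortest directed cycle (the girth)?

3

For each vertex v, BFS finds the shortest path from v back to v.
The shortest such closed walk is 2 → 4 → 0 → 2, length 3.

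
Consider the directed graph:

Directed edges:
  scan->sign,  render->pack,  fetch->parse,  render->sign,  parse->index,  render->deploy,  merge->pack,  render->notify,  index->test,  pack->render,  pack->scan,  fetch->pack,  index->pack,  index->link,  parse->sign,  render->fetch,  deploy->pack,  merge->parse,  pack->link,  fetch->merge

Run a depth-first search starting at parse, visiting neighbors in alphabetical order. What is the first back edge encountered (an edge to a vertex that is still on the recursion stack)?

DFS from parse (visiting neighbors in alphabetical order); mark gray on enter, black on exit:
parse gray
  index gray
    link gray
    link black
    pack gray
      pack→link: link black — skip
      render gray
        deploy gray
          deploy→pack: pack is gray → back edge
First back edge: deploy → pack.

deploy→pack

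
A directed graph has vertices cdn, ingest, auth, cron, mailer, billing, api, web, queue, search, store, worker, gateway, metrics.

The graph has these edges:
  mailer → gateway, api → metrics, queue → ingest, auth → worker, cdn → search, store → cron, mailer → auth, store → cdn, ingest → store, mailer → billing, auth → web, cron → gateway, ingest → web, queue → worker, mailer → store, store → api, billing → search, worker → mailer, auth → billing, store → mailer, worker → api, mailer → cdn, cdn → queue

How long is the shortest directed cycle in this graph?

For each vertex v, BFS finds the shortest path from v back to v.
The shortest such closed walk is mailer → store → mailer, length 2.

2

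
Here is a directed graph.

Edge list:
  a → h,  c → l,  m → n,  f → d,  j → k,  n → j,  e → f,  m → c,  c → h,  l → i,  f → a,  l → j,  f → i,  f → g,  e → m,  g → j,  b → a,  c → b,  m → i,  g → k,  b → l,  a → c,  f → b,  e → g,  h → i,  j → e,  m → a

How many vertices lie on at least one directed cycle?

10

A vertex is on a directed cycle iff it belongs to a strongly connected component of size ≥ 2 (or has a self-loop).
The vertices on cycles are {a, b, c, e, f, g, j, l, m, n} — 10 in total.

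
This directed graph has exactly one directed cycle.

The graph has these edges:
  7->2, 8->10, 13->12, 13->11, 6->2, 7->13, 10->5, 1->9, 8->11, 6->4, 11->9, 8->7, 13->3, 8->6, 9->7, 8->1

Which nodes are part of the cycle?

DFS with gray/black marking from 7:
7 gray
  2 gray
  2 black
  13 gray
    11 gray
      9 gray
        9→7: 7 is gray → back edge
Back edge closes the cycle 7 → 13 → 11 → 9 → 7; its vertices are {7, 9, 11, 13}.

7, 9, 11, 13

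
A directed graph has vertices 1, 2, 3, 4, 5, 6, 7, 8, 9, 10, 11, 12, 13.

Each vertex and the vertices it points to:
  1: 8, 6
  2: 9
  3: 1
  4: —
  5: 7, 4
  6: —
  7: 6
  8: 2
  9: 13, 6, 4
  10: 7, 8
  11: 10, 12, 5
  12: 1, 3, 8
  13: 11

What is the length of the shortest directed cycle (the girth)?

6

For each vertex v, BFS finds the shortest path from v back to v.
The shortest such closed walk is 13 → 11 → 10 → 8 → 2 → 9 → 13, length 6.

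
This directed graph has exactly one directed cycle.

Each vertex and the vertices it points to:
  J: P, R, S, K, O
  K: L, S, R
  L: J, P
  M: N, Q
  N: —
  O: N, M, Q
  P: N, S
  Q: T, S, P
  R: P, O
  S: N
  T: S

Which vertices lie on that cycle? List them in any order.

DFS with gray/black marking from J:
J gray
  P gray
    N gray
    N black
    S gray
      S→N: N black — skip
    S black
  P black
  R gray
    R→P: P black — skip
    O gray
      O→N: N black — skip
      M gray
        M→N: N black — skip
        Q gray
          T gray
            T→S: S black — skip
          T black
          Q→S: S black — skip
          Q→P: P black — skip
        Q black
      M black
      O→Q: Q black — skip
    O black
  R black
  J→S: S black — skip
  K gray
    L gray
      L→J: J is gray → back edge
Back edge closes the cycle J → K → L → J; its vertices are {J, K, L}.

J, K, L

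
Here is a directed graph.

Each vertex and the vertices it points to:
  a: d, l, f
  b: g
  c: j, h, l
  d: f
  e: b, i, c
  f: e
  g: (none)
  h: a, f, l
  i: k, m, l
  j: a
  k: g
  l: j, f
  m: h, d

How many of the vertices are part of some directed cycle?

10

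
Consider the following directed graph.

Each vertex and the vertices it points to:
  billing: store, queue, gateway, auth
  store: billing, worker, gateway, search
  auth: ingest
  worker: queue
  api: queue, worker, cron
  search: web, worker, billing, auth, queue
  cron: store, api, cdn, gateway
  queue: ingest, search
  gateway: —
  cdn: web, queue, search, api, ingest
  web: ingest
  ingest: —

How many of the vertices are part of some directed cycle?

8

A vertex is on a directed cycle iff it belongs to a strongly connected component of size ≥ 2 (or has a self-loop).
The vertices on cycles are {api, cdn, cron, queue, store, search, worker, billing} — 8 in total.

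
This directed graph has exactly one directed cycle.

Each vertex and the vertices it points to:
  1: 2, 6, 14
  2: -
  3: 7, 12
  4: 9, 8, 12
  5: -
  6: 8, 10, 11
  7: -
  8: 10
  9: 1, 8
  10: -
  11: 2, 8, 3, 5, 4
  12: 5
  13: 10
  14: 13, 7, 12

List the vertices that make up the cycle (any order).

1, 4, 6, 9, 11

DFS with gray/black marking from 1:
1 gray
  2 gray
  2 black
  6 gray
    8 gray
      10 gray
      10 black
    8 black
    6→10: 10 black — skip
    11 gray
      11→2: 2 black — skip
      11→8: 8 black — skip
      3 gray
        7 gray
        7 black
        12 gray
          5 gray
          5 black
        12 black
      3 black
      11→5: 5 black — skip
      4 gray
        9 gray
          9→1: 1 is gray → back edge
Back edge closes the cycle 1 → 6 → 11 → 4 → 9 → 1; its vertices are {1, 4, 6, 9, 11}.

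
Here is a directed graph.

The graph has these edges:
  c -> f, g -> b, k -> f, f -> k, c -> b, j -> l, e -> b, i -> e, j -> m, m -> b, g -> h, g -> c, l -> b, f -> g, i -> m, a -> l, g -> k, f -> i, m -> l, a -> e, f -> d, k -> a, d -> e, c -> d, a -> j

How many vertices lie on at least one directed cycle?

4

A vertex is on a directed cycle iff it belongs to a strongly connected component of size ≥ 2 (or has a self-loop).
The vertices on cycles are {c, f, g, k} — 4 in total.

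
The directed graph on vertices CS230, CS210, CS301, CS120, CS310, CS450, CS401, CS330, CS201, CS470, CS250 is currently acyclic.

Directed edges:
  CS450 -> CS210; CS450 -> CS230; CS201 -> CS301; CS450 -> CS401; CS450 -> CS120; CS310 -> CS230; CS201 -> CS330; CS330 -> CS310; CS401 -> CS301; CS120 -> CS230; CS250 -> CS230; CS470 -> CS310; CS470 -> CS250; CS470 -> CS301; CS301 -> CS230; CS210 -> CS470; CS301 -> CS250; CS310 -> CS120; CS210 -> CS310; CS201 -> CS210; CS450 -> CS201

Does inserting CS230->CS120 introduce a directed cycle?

Adding CS230→CS120 creates a cycle iff CS120 can already reach CS230.
Path from CS120: CS120 → CS230.
So CS120 → … → CS230 → CS120 is a cycle.

Yes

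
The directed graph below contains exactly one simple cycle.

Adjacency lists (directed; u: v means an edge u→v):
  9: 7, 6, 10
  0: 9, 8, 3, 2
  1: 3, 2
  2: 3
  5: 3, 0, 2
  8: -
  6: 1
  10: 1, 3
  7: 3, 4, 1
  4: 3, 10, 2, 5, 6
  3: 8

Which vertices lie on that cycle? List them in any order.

DFS with gray/black marking from 0:
0 gray
  9 gray
    7 gray
      3 gray
        8 gray
        8 black
      3 black
      4 gray
        4→3: 3 black — skip
        10 gray
          1 gray
            1→3: 3 black — skip
            2 gray
              2→3: 3 black — skip
            2 black
          1 black
          10→3: 3 black — skip
        10 black
        4→2: 2 black — skip
        5 gray
          5→3: 3 black — skip
          5→0: 0 is gray → back edge
Back edge closes the cycle 0 → 9 → 7 → 4 → 5 → 0; its vertices are {0, 4, 5, 7, 9}.

0, 4, 5, 7, 9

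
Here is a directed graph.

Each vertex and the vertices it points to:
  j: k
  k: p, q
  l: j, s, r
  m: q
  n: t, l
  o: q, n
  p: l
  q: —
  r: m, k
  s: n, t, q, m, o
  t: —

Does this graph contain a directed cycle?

Yes

DFS with white/gray/black marking, starting from q:
q gray
q black
j gray
  k gray
    p gray
      l gray
        l→j: j is gray → back edge
Back edge found, so a cycle exists: j → k → p → l → j.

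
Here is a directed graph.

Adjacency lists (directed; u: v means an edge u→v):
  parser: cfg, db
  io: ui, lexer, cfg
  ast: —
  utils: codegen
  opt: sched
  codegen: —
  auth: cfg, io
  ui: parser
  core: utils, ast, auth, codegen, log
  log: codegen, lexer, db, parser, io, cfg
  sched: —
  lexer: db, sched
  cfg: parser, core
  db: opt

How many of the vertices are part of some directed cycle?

A vertex is on a directed cycle iff it belongs to a strongly connected component of size ≥ 2 (or has a self-loop).
The vertices on cycles are {io, ui, cfg, log, auth, core, parser} — 7 in total.

7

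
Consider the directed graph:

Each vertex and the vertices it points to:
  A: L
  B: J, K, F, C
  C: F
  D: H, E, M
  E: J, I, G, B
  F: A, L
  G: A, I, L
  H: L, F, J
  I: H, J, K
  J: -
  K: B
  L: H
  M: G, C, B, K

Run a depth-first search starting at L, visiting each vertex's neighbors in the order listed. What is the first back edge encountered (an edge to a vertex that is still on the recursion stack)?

H→L

DFS from L (visiting each vertex's neighbors in the order listed); mark gray on enter, black on exit:
L gray
  H gray
    H→L: L is gray → back edge
First back edge: H → L.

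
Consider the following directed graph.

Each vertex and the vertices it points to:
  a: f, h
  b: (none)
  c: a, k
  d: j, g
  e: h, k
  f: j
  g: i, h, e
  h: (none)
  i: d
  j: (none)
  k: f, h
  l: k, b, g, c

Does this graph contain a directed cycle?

Yes

DFS with white/gray/black marking, starting from d:
d gray
  j gray
  j black
  g gray
    i gray
      i→d: d is gray → back edge
Back edge found, so a cycle exists: d → g → i → d.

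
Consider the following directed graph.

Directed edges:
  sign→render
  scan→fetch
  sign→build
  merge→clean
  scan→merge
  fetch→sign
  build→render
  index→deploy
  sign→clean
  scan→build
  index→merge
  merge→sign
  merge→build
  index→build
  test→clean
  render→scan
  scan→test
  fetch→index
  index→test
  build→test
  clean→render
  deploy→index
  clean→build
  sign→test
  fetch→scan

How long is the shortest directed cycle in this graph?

2

For each vertex v, BFS finds the shortest path from v back to v.
The shortest such closed walk is fetch → scan → fetch, length 2.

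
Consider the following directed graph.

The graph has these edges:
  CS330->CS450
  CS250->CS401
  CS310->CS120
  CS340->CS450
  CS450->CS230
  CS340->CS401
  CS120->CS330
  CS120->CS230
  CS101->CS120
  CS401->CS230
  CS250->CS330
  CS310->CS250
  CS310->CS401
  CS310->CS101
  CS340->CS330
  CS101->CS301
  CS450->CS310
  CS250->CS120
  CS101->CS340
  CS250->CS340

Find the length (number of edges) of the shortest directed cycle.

4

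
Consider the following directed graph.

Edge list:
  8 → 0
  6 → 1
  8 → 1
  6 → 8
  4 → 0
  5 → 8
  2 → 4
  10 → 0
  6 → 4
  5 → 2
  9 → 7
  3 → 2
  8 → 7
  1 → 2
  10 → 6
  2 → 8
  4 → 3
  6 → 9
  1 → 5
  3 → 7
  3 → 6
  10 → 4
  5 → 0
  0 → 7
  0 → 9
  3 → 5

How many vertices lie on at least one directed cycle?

A vertex is on a directed cycle iff it belongs to a strongly connected component of size ≥ 2 (or has a self-loop).
The vertices on cycles are {1, 2, 3, 4, 5, 6, 8} — 7 in total.

7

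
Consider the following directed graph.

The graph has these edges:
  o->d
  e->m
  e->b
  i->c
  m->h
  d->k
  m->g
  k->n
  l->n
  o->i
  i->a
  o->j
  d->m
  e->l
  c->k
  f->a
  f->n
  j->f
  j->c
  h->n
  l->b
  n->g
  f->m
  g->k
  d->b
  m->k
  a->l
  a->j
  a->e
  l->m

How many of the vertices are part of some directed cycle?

A vertex is on a directed cycle iff it belongs to a strongly connected component of size ≥ 2 (or has a self-loop).
The vertices on cycles are {a, f, g, j, k, n} — 6 in total.

6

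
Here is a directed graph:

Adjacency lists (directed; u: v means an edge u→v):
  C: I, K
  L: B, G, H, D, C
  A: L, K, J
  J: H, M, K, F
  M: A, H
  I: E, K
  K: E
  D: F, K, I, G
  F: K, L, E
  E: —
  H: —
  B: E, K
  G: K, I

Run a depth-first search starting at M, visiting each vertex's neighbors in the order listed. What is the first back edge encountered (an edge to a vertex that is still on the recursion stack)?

F->L

DFS from M (visiting each vertex's neighbors in the order listed); mark gray on enter, black on exit:
M gray
  A gray
    L gray
      B gray
        E gray
        E black
        K gray
          K→E: E black — skip
        K black
      B black
      G gray
        G→K: K black — skip
        I gray
          I→E: E black — skip
          I→K: K black — skip
        I black
      G black
      H gray
      H black
      D gray
        F gray
          F→K: K black — skip
          F→L: L is gray → back edge
First back edge: F → L.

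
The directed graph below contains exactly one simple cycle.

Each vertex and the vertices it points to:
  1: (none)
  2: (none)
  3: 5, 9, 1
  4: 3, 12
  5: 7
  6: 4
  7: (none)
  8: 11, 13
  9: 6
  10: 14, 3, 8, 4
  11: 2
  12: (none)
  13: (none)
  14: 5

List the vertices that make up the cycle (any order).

DFS with gray/black marking from 4:
4 gray
  3 gray
    5 gray
      7 gray
      7 black
    5 black
    9 gray
      6 gray
        6→4: 4 is gray → back edge
Back edge closes the cycle 4 → 3 → 9 → 6 → 4; its vertices are {3, 4, 6, 9}.

3, 4, 6, 9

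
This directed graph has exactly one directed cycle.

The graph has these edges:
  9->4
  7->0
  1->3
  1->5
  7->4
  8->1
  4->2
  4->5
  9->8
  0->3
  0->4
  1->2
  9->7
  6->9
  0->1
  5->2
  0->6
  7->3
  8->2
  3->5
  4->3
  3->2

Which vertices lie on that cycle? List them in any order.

0, 6, 7, 9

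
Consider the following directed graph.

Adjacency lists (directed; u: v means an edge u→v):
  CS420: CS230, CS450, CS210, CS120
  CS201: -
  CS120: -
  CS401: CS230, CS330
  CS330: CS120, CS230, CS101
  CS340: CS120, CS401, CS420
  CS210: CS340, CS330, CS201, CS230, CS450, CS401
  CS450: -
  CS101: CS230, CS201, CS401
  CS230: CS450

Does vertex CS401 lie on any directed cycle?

Yes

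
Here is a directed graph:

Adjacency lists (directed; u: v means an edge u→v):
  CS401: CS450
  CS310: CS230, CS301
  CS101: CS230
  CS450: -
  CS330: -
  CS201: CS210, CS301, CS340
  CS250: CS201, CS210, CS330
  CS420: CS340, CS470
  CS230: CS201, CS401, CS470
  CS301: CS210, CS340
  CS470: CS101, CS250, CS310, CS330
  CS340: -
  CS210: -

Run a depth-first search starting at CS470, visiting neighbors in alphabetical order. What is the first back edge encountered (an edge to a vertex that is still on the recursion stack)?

DFS from CS470 (visiting neighbors in alphabetical order); mark gray on enter, black on exit:
CS470 gray
  CS101 gray
    CS230 gray
      CS201 gray
        CS210 gray
        CS210 black
        CS301 gray
          CS301→CS210: CS210 black — skip
          CS340 gray
          CS340 black
        CS301 black
        CS201→CS340: CS340 black — skip
      CS201 black
      CS401 gray
        CS450 gray
        CS450 black
      CS401 black
      CS230→CS470: CS470 is gray → back edge
First back edge: CS230 → CS470.

CS230->CS470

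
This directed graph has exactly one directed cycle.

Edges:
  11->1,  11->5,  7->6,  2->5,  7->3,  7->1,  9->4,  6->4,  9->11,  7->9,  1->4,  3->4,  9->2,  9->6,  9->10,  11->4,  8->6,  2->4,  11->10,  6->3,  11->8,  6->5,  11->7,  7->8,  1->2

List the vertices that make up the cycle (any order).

DFS with gray/black marking from 9:
9 gray
  6 gray
    4 gray
    4 black
    5 gray
    5 black
    3 gray
      3→4: 4 black — skip
    3 black
  6 black
  2 gray
    2→4: 4 black — skip
    2→5: 5 black — skip
  2 black
  11 gray
    10 gray
    10 black
    8 gray
      8→6: 6 black — skip
    8 black
    1 gray
      1→2: 2 black — skip
      1→4: 4 black — skip
    1 black
    11→5: 5 black — skip
    7 gray
      7→3: 3 black — skip
      7→8: 8 black — skip
      7→6: 6 black — skip
      7→1: 1 black — skip
      7→9: 9 is gray → back edge
Back edge closes the cycle 9 → 11 → 7 → 9; its vertices are {7, 9, 11}.

7, 9, 11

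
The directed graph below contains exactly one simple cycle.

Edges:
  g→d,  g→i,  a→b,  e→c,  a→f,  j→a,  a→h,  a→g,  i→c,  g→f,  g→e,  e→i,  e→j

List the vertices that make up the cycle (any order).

a, e, g, j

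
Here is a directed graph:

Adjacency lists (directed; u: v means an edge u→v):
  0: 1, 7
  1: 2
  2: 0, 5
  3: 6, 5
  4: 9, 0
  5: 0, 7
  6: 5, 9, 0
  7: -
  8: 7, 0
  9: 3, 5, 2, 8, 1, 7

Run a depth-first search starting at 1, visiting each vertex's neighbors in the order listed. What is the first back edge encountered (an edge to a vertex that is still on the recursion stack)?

0->1

DFS from 1 (visiting each vertex's neighbors in the order listed); mark gray on enter, black on exit:
1 gray
  2 gray
    0 gray
      0→1: 1 is gray → back edge
First back edge: 0 → 1.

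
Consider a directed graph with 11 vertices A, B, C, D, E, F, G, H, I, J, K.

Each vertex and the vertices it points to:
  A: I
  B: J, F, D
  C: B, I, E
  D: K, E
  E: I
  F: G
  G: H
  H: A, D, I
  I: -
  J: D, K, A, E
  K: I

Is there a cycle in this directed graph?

No

DFS with white/gray/black marking, starting from G:
G gray
  H gray
    A gray
      I gray
      I black
    A black
    D gray
      K gray
        K→I: I black — skip
      K black
      E gray
        E→I: I black — skip
      E black
    D black
    H→I: I black — skip
  H black
G black
B gray
  J gray
    J→D: D black — skip
    J→K: K black — skip
    J→A: A black — skip
    J→E: E black — skip
  J black
  F gray
    F→G: G black — skip
  F black
  B→D: D black — skip
B black
C gray
  C→B: B black — skip
  C→I: I black — skip
  C→E: E black — skip
C black
Every edge goes to a white or black vertex — no back edge, so the graph is acyclic.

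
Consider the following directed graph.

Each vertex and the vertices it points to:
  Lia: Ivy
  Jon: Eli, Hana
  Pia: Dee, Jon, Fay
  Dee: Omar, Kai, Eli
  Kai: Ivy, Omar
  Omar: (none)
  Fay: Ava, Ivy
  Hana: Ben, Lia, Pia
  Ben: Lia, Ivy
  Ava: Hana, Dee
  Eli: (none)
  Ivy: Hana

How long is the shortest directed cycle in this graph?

For each vertex v, BFS finds the shortest path from v back to v.
The shortest such closed walk is Hana → Lia → Ivy → Hana, length 3.

3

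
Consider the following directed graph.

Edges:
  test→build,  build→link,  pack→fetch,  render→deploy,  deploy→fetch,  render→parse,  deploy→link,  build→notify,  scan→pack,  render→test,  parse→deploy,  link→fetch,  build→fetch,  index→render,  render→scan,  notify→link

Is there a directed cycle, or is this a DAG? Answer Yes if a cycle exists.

DFS with white/gray/black marking, starting from deploy:
deploy gray
  fetch gray
  fetch black
  link gray
    link→fetch: fetch black — skip
  link black
deploy black
index gray
  render gray
    scan gray
      pack gray
        pack→fetch: fetch black — skip
      pack black
    scan black
    test gray
      build gray
        build→fetch: fetch black — skip
        build→link: link black — skip
        notify gray
          notify→link: link black — skip
        notify black
      build black
    test black
    render→deploy: deploy black — skip
    parse gray
      parse→deploy: deploy black — skip
    parse black
  render black
index black
Every edge goes to a white or black vertex — no back edge, so the graph is acyclic.

No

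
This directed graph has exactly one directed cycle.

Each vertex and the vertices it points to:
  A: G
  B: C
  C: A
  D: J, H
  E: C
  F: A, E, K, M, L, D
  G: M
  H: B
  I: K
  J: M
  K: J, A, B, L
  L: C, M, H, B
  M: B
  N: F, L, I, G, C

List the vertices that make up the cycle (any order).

DFS with gray/black marking from A:
A gray
  G gray
    M gray
      B gray
        C gray
          C→A: A is gray → back edge
Back edge closes the cycle A → G → M → B → C → A; its vertices are {A, B, C, G, M}.

A, B, C, G, M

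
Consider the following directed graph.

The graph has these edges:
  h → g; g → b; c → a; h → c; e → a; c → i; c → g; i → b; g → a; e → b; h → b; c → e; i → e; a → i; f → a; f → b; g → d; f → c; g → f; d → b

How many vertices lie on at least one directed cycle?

A vertex is on a directed cycle iff it belongs to a strongly connected component of size ≥ 2 (or has a self-loop).
The vertices on cycles are {a, c, e, f, g, i} — 6 in total.

6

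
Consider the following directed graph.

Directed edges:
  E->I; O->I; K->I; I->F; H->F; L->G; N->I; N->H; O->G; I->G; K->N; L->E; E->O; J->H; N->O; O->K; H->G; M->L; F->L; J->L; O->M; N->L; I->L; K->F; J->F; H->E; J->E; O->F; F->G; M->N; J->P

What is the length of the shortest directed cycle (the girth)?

3

For each vertex v, BFS finds the shortest path from v back to v.
The shortest such closed walk is E → I → L → E, length 3.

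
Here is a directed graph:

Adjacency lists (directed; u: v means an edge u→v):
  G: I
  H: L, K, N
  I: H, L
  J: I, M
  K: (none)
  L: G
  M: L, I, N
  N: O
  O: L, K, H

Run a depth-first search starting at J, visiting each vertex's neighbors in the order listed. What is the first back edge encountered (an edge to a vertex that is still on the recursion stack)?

DFS from J (visiting each vertex's neighbors in the order listed); mark gray on enter, black on exit:
J gray
  I gray
    H gray
      L gray
        G gray
          G→I: I is gray → back edge
First back edge: G → I.

G->I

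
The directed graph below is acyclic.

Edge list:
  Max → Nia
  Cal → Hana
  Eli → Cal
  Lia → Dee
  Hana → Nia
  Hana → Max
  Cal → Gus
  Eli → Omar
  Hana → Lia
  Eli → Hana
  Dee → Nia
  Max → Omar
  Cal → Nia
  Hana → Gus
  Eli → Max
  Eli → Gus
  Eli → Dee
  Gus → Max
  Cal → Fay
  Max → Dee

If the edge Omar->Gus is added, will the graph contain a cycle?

Adding Omar→Gus creates a cycle iff Gus can already reach Omar.
Path from Gus: Gus → Max → Omar.
So Gus → … → Omar → Gus is a cycle.

Yes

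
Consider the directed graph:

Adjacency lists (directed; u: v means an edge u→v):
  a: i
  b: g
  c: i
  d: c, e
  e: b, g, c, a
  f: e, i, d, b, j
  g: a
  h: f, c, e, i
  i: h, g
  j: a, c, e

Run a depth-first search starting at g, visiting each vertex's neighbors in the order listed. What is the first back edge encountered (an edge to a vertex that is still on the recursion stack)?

b->g

DFS from g (visiting each vertex's neighbors in the order listed); mark gray on enter, black on exit:
g gray
  a gray
    i gray
      h gray
        f gray
          e gray
            b gray
              b→g: g is gray → back edge
First back edge: b → g.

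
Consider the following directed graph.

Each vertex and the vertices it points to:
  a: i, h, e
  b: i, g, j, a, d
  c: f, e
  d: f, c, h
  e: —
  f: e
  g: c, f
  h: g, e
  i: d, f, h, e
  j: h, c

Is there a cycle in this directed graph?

DFS with white/gray/black marking, starting from e:
e gray
e black
a gray
  i gray
    d gray
      f gray
        f→e: e black — skip
      f black
      c gray
        c→f: f black — skip
        c→e: e black — skip
      c black
      h gray
        g gray
          g→c: c black — skip
          g→f: f black — skip
        g black
        h→e: e black — skip
      h black
    d black
    i→f: f black — skip
    i→h: h black — skip
    i→e: e black — skip
  i black
  a→h: h black — skip
  a→e: e black — skip
a black
b gray
  b→i: i black — skip
  b→g: g black — skip
  j gray
    j→h: h black — skip
    j→c: c black — skip
  j black
  b→a: a black — skip
  b→d: d black — skip
b black
Every edge goes to a white or black vertex — no back edge, so the graph is acyclic.

No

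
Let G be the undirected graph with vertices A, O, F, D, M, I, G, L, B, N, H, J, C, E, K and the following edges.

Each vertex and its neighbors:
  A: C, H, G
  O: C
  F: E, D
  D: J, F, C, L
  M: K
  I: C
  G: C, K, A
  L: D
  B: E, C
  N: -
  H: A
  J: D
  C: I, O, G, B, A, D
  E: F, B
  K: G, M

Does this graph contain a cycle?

DFS, tracking each vertex's parent; an edge to a visited non-parent vertex closes a cycle.
Start from O:
visit O (parent –)
  visit C (parent O)
    visit I (parent C)
      I–C: parent, skip
    C–O: parent, skip
    visit G (parent C)
      G–C: parent, skip
      visit K (parent G)
        K–G: parent, skip
        visit M (parent K)
          M–K: parent, skip
      visit A (parent G)
        A–C: C visited and ≠ parent → cycle
Cycle: C – G – A – C.

Yes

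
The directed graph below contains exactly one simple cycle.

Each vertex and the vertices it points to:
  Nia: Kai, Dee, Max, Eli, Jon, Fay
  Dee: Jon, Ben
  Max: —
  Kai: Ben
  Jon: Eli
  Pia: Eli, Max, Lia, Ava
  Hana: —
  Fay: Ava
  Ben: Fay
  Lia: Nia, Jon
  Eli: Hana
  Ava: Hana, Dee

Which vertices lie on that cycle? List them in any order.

DFS with gray/black marking from Ava:
Ava gray
  Hana gray
  Hana black
  Dee gray
    Jon gray
      Eli gray
        Eli→Hana: Hana black — skip
      Eli black
    Jon black
    Ben gray
      Fay gray
        Fay→Ava: Ava is gray → back edge
Back edge closes the cycle Ava → Dee → Ben → Fay → Ava; its vertices are {Ava, Ben, Dee, Fay}.

Ava, Ben, Dee, Fay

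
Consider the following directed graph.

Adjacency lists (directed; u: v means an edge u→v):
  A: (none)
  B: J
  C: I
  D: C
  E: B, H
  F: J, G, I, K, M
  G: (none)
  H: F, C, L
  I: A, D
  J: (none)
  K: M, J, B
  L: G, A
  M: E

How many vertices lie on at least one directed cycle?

8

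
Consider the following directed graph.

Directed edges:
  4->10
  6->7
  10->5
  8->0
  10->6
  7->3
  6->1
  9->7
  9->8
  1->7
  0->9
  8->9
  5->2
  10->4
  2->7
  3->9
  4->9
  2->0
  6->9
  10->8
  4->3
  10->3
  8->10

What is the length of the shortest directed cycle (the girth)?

2

For each vertex v, BFS finds the shortest path from v back to v.
The shortest such closed walk is 4 → 10 → 4, length 2.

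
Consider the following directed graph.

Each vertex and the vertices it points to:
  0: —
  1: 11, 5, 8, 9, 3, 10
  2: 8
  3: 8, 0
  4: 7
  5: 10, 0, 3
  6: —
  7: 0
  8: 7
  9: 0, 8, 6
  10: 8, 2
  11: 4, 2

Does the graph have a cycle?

No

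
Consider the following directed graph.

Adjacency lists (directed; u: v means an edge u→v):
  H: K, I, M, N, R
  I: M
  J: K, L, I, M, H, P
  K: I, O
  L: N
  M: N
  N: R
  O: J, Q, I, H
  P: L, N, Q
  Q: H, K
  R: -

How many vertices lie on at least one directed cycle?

A vertex is on a directed cycle iff it belongs to a strongly connected component of size ≥ 2 (or has a self-loop).
The vertices on cycles are {H, J, K, O, P, Q} — 6 in total.

6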